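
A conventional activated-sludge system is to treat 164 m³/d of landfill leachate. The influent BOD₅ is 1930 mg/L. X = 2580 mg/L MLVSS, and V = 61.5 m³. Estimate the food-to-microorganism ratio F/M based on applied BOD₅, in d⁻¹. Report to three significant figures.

Food-to-microorganism ratio F/M = Q S₀ / (V X) = 164 × 1930 / (61.50 × 2580) = 1.995 d⁻¹.

F/M ≈ 1.99 d⁻¹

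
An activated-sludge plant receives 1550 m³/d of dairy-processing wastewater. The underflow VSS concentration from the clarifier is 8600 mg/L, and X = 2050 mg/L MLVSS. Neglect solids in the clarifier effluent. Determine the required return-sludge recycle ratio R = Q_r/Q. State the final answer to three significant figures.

R = Q_r/Q = X/(X_r − X) = 2050 / (8600 − 2050) = 0.3130.

R ≈ 0.313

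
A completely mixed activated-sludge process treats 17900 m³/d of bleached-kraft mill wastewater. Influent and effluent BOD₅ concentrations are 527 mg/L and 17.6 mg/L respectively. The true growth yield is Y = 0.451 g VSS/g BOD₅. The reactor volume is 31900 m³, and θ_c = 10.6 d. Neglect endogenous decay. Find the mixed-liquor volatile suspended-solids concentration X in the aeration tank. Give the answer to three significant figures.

X = Y·Q·ΔS·θ_c / V = 0.451 × 17900 × (527 − 17.6) × 10.6 / 31900 = 1366 mg/L.

X ≈ 1370 mg/L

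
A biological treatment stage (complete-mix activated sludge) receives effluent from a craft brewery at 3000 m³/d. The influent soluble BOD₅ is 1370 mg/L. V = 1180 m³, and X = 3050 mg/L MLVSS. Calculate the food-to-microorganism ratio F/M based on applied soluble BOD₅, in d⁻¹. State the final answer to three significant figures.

F/M = applied load / biomass = Q·S₀/(V·X) = 3000 × 1370 / (1180 × 3050) = 1.142 d⁻¹.

F/M ≈ 1.14 d⁻¹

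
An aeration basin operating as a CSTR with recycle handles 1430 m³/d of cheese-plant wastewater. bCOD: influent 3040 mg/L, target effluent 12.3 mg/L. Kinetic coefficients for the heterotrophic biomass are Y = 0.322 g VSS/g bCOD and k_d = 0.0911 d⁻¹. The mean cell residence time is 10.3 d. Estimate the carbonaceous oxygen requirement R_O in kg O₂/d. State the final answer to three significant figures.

R_O ≈ 3310 kg O₂/d

Correct the yield for decay: Y_obs = Y/(1 + k_d θ_c) = 0.322 / (1 + 0.0911 × 10.3) = 0.322 / 1.938 = 0.1661.
Mass of bCOD removed per day: Q(S₀ − S) = 1430 × 3028 g/m³ = 4330 kg/d.
P_X = Y_obs·Q·(S₀ − S) = 0.1661 × 4330 = 719.2 kg VSS/d.
Carbonaceous O₂ demand = substrate oxidised − cell-mass equivalent = 4330 − 1.42 × 719.2 = 3308 kg O₂/d.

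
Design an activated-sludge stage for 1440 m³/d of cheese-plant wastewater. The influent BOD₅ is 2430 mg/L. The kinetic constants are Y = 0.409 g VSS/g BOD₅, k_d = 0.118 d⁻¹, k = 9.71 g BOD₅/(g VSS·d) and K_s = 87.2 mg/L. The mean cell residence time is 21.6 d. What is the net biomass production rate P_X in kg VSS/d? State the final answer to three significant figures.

For a completely mixed reactor with recycle the Lawrence–McCarty relation gives S = K_s·(1 + k_d·θ_c) / [θ_c·(Y·k − k_d) − 1] = 87.2 × (1 + 0.118 × 21.6) / [21.6 × (0.409 × 9.71 − 0.118) − 1] = 309.5 / 82.23 = 3.763 mg/L.
Correct the yield for decay: Y_obs = Y/(1 + k_d θ_c) = 0.409 / (1 + 0.118 × 21.6) = 0.409 / 3.549 = 0.1153.
Q·(S₀ − S) = 1440 × (2430 − 3.76) × 10⁻³ = 3494 kg/d removed.
Biomass produced: P_X = Y_obs·Q·ΔS = 0.1153 × 3494 ≈ 402.7 kg VSS/d.

P_X ≈ 403 kg VSS/d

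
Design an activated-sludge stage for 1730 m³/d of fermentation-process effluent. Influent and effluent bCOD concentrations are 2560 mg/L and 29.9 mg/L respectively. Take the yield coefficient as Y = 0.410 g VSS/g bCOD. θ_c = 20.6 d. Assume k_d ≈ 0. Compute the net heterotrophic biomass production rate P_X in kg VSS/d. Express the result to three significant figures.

P_X ≈ 1790 kg VSS/d

With endogenous decay neglected, the observed yield equals the true yield: Y_obs = Y = 0.410 g VSS/g bCOD.
ΔS = 2560 − 29.9 = 2530 mg/L, so the substrate removal rate is 1730 × 2530/1000 = 4377 kg bCOD/d.
P_X = Y_obs · Q(S₀ − S) = 0.4100 × 4377 = 1795 kg VSS/d.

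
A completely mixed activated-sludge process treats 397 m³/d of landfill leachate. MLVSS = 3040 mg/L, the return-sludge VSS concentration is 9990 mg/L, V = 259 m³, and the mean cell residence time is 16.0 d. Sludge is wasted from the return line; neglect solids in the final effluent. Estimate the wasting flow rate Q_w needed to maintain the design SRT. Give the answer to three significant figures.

Q_w ≈ 4.93 m³/d

θ_c = V·X/(Q_w·X_r) when wasting from the recycle, so Q_w = V·X/(θ_c·X_r) = 259.0 × 3040 / (16.0 × 9990) = 4.926 m³/d.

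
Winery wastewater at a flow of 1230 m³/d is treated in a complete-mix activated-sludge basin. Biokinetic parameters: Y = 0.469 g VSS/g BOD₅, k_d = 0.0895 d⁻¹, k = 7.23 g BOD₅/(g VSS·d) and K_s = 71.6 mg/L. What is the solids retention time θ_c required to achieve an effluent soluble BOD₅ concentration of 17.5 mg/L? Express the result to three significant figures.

θ_c ≈ 1.73 d

Specific growth rate at S = 17.5 mg/L: μ = YkS/(K_s+S) = 0.469·7.23·17.5/(71.6+17.5) = 0.6660 d⁻¹.
Then 1/θ_c = μ − k_d = 0.6660 − 0.0895 = 0.5765 d⁻¹, giving θ_c = 1.735 d.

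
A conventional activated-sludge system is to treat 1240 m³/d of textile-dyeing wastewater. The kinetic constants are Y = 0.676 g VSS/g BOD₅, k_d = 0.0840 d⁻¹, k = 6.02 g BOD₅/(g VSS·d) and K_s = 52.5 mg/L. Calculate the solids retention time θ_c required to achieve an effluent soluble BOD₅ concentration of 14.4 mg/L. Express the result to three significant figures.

Specific growth rate at S = 14.4 mg/L: μ = YkS/(K_s+S) = 0.676·6.02·14.4/(52.5+14.4) = 0.8760 d⁻¹.
Then 1/θ_c = μ − k_d = 0.8760 − 0.0840 = 0.7920 d⁻¹, giving θ_c = 1.263 d.

θ_c ≈ 1.26 d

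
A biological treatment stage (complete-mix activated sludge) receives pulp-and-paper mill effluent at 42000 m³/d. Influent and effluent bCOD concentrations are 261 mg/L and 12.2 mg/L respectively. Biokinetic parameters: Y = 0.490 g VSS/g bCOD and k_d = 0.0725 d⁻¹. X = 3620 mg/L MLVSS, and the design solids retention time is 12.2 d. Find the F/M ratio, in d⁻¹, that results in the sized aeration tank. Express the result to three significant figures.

From the SRT design equation V = Y Q (S₀−S) θ_c / [X (1 + k_d θ_c)] = 0.490 × 42000 × (261 − 12.2) × 12.2 / [3620 × (1 + 0.0725 × 12.2)] = 6.25×10^7 / 6822 = 9157 m³.
F/M = applied load / biomass = Q·S₀/(V·X) = 42000 × 261 / (9157 × 3620) = 0.3307 d⁻¹.

F/M ≈ 0.331 d⁻¹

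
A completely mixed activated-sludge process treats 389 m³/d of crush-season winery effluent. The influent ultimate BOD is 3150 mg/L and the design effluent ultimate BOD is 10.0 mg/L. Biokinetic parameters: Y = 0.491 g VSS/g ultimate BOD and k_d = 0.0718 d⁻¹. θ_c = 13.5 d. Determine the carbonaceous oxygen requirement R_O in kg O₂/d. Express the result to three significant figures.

The observed yield is Y_obs = Y/(1 + k_d·θ_c) = 0.491 / (1 + 0.0718 × 13.5) = 0.491 / 1.969 = 0.2493 g VSS per g ultimate BOD removed.
ΔS = 3150 − 10.0 = 3140 mg/L, so the substrate removal rate is 389 × 3140/1000 = 1221 kg ultimate BOD/d.
P_X = Y_obs·Q·(S₀ − S) = 0.2493 × 1221 = 304.5 kg VSS/d.
R_O = Q·ΔS − 1.42 P_X = 1221 − 432.5 = 789.0 kg O₂/d.

R_O ≈ 789 kg O₂/d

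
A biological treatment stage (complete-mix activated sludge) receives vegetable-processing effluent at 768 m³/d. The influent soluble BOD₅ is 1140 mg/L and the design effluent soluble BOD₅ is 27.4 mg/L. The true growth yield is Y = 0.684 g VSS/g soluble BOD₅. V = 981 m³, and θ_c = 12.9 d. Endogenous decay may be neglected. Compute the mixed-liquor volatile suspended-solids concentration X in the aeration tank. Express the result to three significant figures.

Without decay, X = Y Q (S₀−S) θ_c / V = 0.684 × 768 × (1140 − 27.4) × 12.9 / 981 = 7686 mg/L.

X ≈ 7690 mg/L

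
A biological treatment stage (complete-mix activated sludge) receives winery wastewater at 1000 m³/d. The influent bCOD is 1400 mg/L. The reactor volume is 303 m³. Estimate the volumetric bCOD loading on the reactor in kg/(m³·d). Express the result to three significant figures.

L_v ≈ 4.62 kg bCOD/(m³·d)

Applied bCOD load per unit volume = Q·S₀/V = (1000 × 1400/1000)/303.0 = 4.620 kg bCOD·m⁻³·d⁻¹.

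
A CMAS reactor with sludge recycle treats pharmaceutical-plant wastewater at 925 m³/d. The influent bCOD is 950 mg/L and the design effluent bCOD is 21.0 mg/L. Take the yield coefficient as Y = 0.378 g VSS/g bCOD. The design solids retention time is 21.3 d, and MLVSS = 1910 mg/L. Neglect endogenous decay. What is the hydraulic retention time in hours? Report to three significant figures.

τ ≈ 94.0 h

With k_d = 0 the design equation reduces to V = Y Q (S₀−S) θ_c / X = 0.378 × 925 × (950 − 21.0) × 21.3 / 1910 = 3622 m³.
τ = V/Q = 3622/925 = 3.916 d, or 93.99 h.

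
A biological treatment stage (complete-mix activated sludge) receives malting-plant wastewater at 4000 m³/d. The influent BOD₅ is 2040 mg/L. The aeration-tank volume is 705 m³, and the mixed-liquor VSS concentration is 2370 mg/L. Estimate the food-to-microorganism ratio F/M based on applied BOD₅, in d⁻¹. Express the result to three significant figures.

F/M = applied load / biomass = Q·S₀/(V·X) = 4000 × 2040 / (705.0 × 2370) = 4.884 d⁻¹.

F/M ≈ 4.88 d⁻¹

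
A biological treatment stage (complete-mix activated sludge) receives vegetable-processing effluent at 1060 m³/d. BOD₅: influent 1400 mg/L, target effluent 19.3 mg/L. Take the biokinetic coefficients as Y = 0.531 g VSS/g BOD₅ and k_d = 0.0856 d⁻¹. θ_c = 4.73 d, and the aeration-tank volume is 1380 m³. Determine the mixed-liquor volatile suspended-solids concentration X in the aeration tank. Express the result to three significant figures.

X ≈ 1900 mg/L

Solving the biomass balance for X: X = Y Q (S₀−S) θ_c / [V (1+k_d θ_c)] = 0.531 × 1060 × (1400 − 19.3) × 4.73 / [1380 × (1 + 0.0856 × 4.73)] = 1896 mg/L.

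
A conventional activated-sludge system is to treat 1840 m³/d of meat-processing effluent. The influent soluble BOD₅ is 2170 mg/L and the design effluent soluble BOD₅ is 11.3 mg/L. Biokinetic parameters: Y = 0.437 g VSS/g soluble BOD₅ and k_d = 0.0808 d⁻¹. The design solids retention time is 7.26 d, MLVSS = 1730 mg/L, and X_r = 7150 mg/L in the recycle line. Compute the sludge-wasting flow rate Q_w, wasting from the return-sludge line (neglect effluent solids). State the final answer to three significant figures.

From the SRT design equation V = Y Q (S₀−S) θ_c / [X (1 + k_d θ_c)] = 0.437 × 1840 × (2170 − 11.3) × 7.26 / [1730 × (1 + 0.0808 × 7.26)] = 1.26×10^7 / 2745 = 4591 m³.
Wasting from the return line (neglecting effluent solids): Q_w = V·X / (θ_c·X_r) = 4591 × 1730 / (7.26 × 7150) = 153.0 m³/d.

Q_w ≈ 153 m³/d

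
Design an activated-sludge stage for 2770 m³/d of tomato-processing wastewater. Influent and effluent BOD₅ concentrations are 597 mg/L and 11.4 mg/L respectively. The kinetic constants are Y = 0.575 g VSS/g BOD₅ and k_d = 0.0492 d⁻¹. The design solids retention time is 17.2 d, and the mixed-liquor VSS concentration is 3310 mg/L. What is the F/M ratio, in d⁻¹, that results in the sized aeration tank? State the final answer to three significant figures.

F/M ≈ 0.190 d⁻¹

From the SRT design equation V = Y Q (S₀−S) θ_c / [X (1 + k_d θ_c)] = 0.575 × 2770 × (597 − 11.4) × 17.2 / [3310 × (1 + 0.0492 × 17.2)] = 1.6×10^7 / 6111 = 2625 m³.
F/M = Q·S₀ / (V·X) = 2770 × 597 / (2625 × 3310) = 0.1903 g BOD₅·(g VSS·d)⁻¹.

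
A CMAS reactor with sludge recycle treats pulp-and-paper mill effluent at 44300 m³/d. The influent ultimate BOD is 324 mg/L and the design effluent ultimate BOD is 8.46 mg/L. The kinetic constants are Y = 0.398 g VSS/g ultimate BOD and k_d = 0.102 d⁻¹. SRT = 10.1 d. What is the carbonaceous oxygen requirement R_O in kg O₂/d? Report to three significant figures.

Y_obs = Y / (1 + k_d θ_c) = 0.398 / (1 + 0.102 × 10.1) = 0.398 / 2.030 = 0.1960.
Substrate removed = Q·(S₀ − S) = 44300 m³/d × (324 − 8.46) g/m³ = 1.4×10^7 g/d = 13978 kg/d.
Biomass synthesised: P_X = Y_obs × 13978 = 2740 kg VSS/d.
R_O = Q·(S₀ − S) − 1.42·P_X = 13978 − 1.42 × 2740 = 10087 kg O₂/d.

R_O ≈ 10100 kg O₂/d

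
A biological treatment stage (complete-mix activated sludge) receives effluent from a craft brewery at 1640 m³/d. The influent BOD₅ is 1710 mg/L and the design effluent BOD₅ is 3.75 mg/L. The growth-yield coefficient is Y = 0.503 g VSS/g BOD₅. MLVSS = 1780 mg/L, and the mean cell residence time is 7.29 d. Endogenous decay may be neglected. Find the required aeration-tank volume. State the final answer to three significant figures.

V ≈ 5760 m³

Biomass mass balance (decay neglected): V·X = Y·Q·(S₀ − S)·θ_c, so V = 0.503 × 1640 × (1710 − 3.75) × 7.29 / 1780 = 5765 m³.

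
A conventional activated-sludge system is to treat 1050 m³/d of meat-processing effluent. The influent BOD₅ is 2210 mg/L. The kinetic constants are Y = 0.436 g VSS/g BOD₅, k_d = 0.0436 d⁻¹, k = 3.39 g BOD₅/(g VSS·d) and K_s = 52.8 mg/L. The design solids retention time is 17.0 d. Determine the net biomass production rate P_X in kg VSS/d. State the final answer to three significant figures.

P_X ≈ 580 kg VSS/d

For a completely mixed reactor with recycle the Lawrence–McCarty relation gives S = K_s·(1 + k_d·θ_c) / [θ_c·(Y·k − k_d) − 1] = 52.8 × (1 + 0.0436 × 17.0) / [17.0 × (0.436 × 3.39 − 0.0436) − 1] = 91.94 / 23.39 = 3.931 mg/L.
Correct the yield for decay: Y_obs = Y/(1 + k_d θ_c) = 0.436 / (1 + 0.0436 × 17.0) = 0.436 / 1.741 = 0.2504.
Mass of BOD₅ removed per day: Q(S₀ − S) = 1050 × 2206 g/m³ = 2316 kg/d.
P_X = Y_obs · Q(S₀ − S) = 0.2504 × 2316 = 580.0 kg VSS/d.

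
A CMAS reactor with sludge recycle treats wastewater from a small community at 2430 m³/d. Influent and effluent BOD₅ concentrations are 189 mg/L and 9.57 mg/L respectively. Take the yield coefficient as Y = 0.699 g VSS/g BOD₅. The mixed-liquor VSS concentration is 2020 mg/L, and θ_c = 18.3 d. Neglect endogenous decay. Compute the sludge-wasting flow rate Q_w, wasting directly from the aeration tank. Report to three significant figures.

Biomass mass balance (decay neglected): V·X = Y·Q·(S₀ − S)·θ_c, so V = 0.699 × 2430 × (189 − 9.57) × 18.3 / 2020 = 2761 m³.
Wasting from the aeration tank: Q_w = V / θ_c = 2761 / 18.3 = 150.9 m³/d.

Q_w ≈ 151 m³/d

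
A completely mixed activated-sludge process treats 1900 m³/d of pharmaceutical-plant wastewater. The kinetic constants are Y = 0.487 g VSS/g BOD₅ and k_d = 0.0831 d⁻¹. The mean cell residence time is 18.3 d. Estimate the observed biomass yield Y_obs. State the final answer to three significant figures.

The observed yield is Y_obs = Y/(1 + k_d·θ_c) = 0.487 / (1 + 0.0831 × 18.3) = 0.487 / 2.521 = 0.1932 g VSS per g BOD₅ removed.

Y_obs ≈ 0.193 g VSS/g BOD₅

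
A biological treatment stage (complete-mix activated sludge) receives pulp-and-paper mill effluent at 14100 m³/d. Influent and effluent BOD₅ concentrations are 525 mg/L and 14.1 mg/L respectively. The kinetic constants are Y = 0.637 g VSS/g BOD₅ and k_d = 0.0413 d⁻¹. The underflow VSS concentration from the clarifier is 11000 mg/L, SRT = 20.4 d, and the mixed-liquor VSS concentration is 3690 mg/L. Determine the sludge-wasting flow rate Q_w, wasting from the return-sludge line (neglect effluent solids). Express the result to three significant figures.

Q_w ≈ 226 m³/d

Rearranging the biomass balance for a CMAS with decay, V = Y·Q·ΔS·θ_c / [X·(1+k_d θ_c)] = 0.637 × 14100 × (525 − 14.1) × 20.4 / [3690 × (1 + 0.0413 × 20.4)] = 9.36×10^7 / 6799 = 13768 m³.
θ_c = V·X/(Q_w·X_r) when wasting from the recycle, so Q_w = V·X/(θ_c·X_r) = 13768 × 3690 / (20.4 × 11000) = 226.4 m³/d.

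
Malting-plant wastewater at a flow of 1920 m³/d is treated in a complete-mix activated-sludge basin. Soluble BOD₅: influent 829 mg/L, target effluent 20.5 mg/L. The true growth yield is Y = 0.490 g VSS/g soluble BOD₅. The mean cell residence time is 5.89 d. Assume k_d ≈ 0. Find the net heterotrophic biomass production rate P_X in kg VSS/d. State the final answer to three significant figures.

P_X ≈ 761 kg VSS/d

Since k_d ≈ 0, Y_obs = Y = 0.490 g VSS/g soluble BOD₅.
ΔS = 829 − 20.5 = 808.5 mg/L, so the substrate removal rate is 1920 × 808.5/1000 = 1552 kg soluble BOD₅/d.
P_X = Y_obs · Q(S₀ − S) = 0.4900 × 1552 = 760.6 kg VSS/d.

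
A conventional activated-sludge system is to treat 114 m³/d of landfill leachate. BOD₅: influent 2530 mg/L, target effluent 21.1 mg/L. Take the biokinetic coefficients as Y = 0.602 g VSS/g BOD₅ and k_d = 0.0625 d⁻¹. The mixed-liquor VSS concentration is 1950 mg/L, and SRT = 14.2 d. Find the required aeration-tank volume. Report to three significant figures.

Steady-state biomass mass balance: V·X·(1 + k_d·θ_c) = Y·Q·(S₀ − S)·θ_c, so V = 0.602 × 114 × (2530 − 21.1) × 14.2 / [1950 × (1 + 0.0625 × 14.2)] = 2.44×10^6 / 3681 = 664.3 m³.

V ≈ 664 m³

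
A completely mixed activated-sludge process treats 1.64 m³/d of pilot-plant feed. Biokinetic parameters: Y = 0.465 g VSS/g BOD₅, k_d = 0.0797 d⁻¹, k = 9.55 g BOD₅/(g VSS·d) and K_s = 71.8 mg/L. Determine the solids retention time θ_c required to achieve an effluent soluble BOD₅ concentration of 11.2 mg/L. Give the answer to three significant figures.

From 1/θ_c = Y·k·S/(K_s + S) − k_d: Y·k·S/(K_s+S) = 0.465 × 9.55 × 11.2 / (71.8 + 11.2) = 0.5992 d⁻¹.
θ_c = 1/(μ − k_d) = 1/(0.5992 − 0.0797) = 1/0.5195 = 1.925 d.

θ_c ≈ 1.92 d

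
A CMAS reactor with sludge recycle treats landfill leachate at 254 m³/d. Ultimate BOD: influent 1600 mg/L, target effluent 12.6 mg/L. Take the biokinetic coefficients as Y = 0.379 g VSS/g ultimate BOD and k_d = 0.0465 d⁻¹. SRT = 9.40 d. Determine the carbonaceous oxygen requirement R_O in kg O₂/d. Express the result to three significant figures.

R_O ≈ 252 kg O₂/d

Correct the yield for decay: Y_obs = Y/(1 + k_d θ_c) = 0.379 / (1 + 0.0465 × 9.40) = 0.379 / 1.437 = 0.2637.
Substrate removed = Q·(S₀ − S) = 254 m³/d × (1600 − 12.6) g/m³ = 4.03×10^5 g/d = 403.2 kg/d.
Net sludge production P_X = 0.2637 × 403.2 = 106.3 kg VSS/d.
Carbonaceous O₂ demand = substrate oxidised − cell-mass equivalent = 403.2 − 1.42 × 106.3 = 252.2 kg O₂/d.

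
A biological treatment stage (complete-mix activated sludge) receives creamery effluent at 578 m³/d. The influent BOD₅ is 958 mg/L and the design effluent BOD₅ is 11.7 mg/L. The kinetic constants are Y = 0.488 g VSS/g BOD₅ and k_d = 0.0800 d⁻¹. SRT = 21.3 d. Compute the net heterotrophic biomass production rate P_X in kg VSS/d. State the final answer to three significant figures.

The observed yield is Y_obs = Y/(1 + k_d·θ_c) = 0.488 / (1 + 0.0800 × 21.3) = 0.488 / 2.704 = 0.1805 g VSS per g BOD₅ removed.
Substrate removed = Q·(S₀ − S) = 578 m³/d × (958 − 11.7) g/m³ = 5.47×10^5 g/d = 547.0 kg/d.
P_X = Y_obs · Q(S₀ − S) = 0.1805 × 547.0 = 98.71 kg VSS/d.

P_X ≈ 98.7 kg VSS/d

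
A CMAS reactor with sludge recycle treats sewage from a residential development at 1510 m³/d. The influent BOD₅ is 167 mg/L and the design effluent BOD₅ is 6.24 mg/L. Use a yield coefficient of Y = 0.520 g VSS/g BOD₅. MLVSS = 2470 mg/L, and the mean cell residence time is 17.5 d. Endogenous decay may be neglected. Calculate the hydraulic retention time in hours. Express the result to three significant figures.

V·X = Y·Q·ΔS·θ_c gives V = 0.520 × 1510 × (167 − 6.24) × 17.5 / 2470 = 894.3 m³.
τ = V/Q = 894.3/1510 = 0.5923 d, or 14.21 h.

τ ≈ 14.2 h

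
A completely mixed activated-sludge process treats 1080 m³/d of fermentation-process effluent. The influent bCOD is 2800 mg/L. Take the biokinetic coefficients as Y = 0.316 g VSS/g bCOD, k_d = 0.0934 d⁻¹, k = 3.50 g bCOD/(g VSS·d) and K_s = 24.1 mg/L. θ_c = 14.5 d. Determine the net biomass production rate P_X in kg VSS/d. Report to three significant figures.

Effluent substrate depends only on kinetics and SRT: S = K_s(1 + k_d θ_c) / [θ_c(Yk − k_d) − 1] = 24.1 × (1 + 0.0934 × 14.5) / [14.5 × (0.316 × 3.50 − 0.0934) − 1] = 56.74 / 13.68 = 4.147 mg/L.
Y_obs = Y / (1 + k_d θ_c) = 0.316 / (1 + 0.0934 × 14.5) = 0.316 / 2.354 = 0.1342.
Mass of bCOD removed per day: Q(S₀ − S) = 1080 × 2796 g/m³ = 3020 kg/d.
So the net sludge growth is P_X = 0.1342 × 3020 = 405.3 kg VSS/d.

P_X ≈ 405 kg VSS/d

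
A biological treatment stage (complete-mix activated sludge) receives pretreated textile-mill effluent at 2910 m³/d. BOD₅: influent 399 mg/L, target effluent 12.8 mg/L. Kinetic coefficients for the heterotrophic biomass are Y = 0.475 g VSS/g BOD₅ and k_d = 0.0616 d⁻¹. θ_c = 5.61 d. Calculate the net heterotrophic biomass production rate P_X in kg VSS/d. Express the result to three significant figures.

P_X ≈ 397 kg VSS/d

Observed yield with endogenous decay: Y_obs = Y / (1 + k_d·θ_c) = 0.475 / (1 + 0.0616 × 5.61) = 0.475 / 1.346 = 0.3530 g VSS/g BOD₅.
Mass of BOD₅ removed per day: Q(S₀ − S) = 2910 × 386.2 g/m³ = 1124 kg/d.
P_X = Y_obs · Q(S₀ − S) = 0.3530 × 1124 = 396.7 kg VSS/d.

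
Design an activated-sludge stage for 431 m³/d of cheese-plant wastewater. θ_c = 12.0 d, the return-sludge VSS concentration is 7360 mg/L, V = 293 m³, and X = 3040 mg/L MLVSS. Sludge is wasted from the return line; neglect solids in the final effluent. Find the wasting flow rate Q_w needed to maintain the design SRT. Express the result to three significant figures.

Wasting from the return line (neglecting effluent solids): Q_w = V·X / (θ_c·X_r) = 293.0 × 3040 / (12.0 × 7360) = 10.09 m³/d.

Q_w ≈ 10.1 m³/d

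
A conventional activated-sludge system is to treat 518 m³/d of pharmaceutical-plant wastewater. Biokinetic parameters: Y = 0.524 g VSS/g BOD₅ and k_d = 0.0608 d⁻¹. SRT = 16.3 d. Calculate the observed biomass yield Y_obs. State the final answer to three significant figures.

Y_obs ≈ 0.263 g VSS/g BOD₅

The observed yield is Y_obs = Y/(1 + k_d·θ_c) = 0.524 / (1 + 0.0608 × 16.3) = 0.524 / 1.991 = 0.2632 g VSS per g BOD₅ removed.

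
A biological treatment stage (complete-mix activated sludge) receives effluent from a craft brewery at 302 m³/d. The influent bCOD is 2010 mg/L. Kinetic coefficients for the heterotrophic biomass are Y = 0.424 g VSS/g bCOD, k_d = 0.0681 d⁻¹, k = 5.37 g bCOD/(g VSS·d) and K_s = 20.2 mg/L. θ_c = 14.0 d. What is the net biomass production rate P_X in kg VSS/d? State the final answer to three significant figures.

P_X ≈ 132 kg VSS/d

From the Monod/SRT balance for a CMAS, S = K_s·(1+k_d θ_c)/[θ_c·(Y k − k_d) − 1] = 20.2 × (1 + 0.0681 × 14.0) / [14.0 × (0.424 × 5.37 − 0.0681) − 1] = 39.46 / 29.92 = 1.319 mg/L.
Correct the yield for decay: Y_obs = Y/(1 + k_d θ_c) = 0.424 / (1 + 0.0681 × 14.0) = 0.424 / 1.953 = 0.2171.
Mass of bCOD removed per day: Q(S₀ − S) = 302 × 2009 g/m³ = 606.6 kg/d.
Biomass produced: P_X = Y_obs·Q·ΔS = 0.2171 × 606.6 ≈ 131.7 kg VSS/d.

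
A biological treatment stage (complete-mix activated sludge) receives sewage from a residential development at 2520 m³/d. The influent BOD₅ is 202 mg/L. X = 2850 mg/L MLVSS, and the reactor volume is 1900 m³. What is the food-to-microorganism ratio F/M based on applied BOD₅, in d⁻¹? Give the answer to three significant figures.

Food-to-microorganism ratio F/M = Q S₀ / (V X) = 2520 × 202 / (1900 × 2850) = 0.09401 d⁻¹.

F/M ≈ 0.0940 d⁻¹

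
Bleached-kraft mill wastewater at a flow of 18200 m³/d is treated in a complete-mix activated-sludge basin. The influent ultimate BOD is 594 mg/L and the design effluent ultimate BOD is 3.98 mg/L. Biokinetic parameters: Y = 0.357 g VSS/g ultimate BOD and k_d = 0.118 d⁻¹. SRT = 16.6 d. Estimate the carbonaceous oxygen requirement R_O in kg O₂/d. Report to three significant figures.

R_O ≈ 8900 kg O₂/d

Correct the yield for decay: Y_obs = Y/(1 + k_d θ_c) = 0.357 / (1 + 0.118 × 16.6) = 0.357 / 2.959 = 0.1207.
ΔS = 594 − 3.98 = 590.0 mg/L, so the substrate removal rate is 18200 × 590.0/1000 = 10738 kg ultimate BOD/d.
P_X = Y_obs·Q·(S₀ − S) = 0.1207 × 10738 = 1296 kg VSS/d.
R_O = Q·(S₀ − S) − 1.42·P_X = 10738 − 1.42 × 1296 = 8899 kg O₂/d.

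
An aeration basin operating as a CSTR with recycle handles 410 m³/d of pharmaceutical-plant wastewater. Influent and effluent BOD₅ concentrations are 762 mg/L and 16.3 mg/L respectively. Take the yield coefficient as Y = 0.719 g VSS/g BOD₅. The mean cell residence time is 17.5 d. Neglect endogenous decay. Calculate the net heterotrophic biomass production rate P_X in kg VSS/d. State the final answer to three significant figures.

Since k_d ≈ 0, Y_obs = Y = 0.719 g VSS/g BOD₅.
ΔS = 762 − 16.3 = 745.7 mg/L, so the substrate removal rate is 410 × 745.7/1000 = 305.7 kg BOD₅/d.
Net biomass production P_X = Y_obs × Q·(S₀ − S) = 0.7190 × 305.7 = 219.8 kg VSS/d.

P_X ≈ 220 kg VSS/d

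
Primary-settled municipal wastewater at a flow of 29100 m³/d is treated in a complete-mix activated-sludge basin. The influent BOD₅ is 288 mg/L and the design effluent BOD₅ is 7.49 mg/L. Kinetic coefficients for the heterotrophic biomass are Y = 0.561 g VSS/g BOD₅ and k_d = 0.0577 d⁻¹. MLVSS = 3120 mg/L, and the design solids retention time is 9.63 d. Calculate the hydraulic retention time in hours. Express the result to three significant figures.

τ ≈ 7.49 h

From the SRT design equation V = Y Q (S₀−S) θ_c / [X (1 + k_d θ_c)] = 0.561 × 29100 × (288 − 7.49) × 9.63 / [3120 × (1 + 0.0577 × 9.63)] = 4.41×10^7 / 4854 = 9086 m³.
Hydraulic retention time τ = V/Q = 9086 / 29100 = 0.3122 d = 7.493 h.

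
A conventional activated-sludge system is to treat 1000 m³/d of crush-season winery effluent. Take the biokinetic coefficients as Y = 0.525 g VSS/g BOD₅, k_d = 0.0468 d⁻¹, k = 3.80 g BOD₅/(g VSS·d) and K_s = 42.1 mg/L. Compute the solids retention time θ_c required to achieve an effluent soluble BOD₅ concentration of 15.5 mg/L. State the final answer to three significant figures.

θ_c ≈ 2.04 d

From 1/θ_c = Y·k·S/(K_s + S) − k_d: Y·k·S/(K_s+S) = 0.525 × 3.80 × 15.5 / (42.1 + 15.5) = 0.5368 d⁻¹.
Then 1/θ_c = μ − k_d = 0.5368 − 0.0468 = 0.4900 d⁻¹, giving θ_c = 2.041 d.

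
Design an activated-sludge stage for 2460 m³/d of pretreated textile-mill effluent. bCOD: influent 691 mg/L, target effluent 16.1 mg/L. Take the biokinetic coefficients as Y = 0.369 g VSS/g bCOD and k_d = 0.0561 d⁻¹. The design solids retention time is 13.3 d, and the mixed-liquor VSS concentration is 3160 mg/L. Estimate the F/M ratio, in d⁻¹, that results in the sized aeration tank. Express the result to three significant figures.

F/M ≈ 0.364 d⁻¹

Steady-state biomass mass balance: V·X·(1 + k_d·θ_c) = Y·Q·(S₀ − S)·θ_c, so V = 0.369 × 2460 × (691 − 16.1) × 13.3 / [3160 × (1 + 0.0561 × 13.3)] = 8.15×10^6 / 5518 = 1477 m³.
F/M = applied load / biomass = Q·S₀/(V·X) = 2460 × 691 / (1477 × 3160) = 0.3643 d⁻¹.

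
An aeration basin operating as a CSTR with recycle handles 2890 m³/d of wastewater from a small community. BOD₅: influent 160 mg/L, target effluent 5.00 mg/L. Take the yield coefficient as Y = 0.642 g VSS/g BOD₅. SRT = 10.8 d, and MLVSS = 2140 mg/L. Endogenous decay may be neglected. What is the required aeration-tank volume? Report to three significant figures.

Biomass mass balance (decay neglected): V·X = Y·Q·(S₀ − S)·θ_c, so V = 0.642 × 2890 × (160 − 5.00) × 10.8 / 2140 = 1451 m³.

V ≈ 1450 m³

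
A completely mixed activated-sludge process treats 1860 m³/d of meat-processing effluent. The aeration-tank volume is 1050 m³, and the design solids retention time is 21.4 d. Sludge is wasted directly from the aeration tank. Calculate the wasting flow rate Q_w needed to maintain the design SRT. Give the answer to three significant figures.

For wasting at MLVSS concentration, Q_w = V/θ_c = 1050/21.4 = 49.07 m³/d.

Q_w ≈ 49.1 m³/d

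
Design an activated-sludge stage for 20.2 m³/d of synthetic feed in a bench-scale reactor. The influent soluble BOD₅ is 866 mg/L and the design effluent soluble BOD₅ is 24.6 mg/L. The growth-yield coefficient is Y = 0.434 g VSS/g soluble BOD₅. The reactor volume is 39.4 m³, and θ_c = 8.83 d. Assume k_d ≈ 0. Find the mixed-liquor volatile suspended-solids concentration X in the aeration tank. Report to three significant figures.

X ≈ 1650 mg/L

From V·X = Y·Q·(S₀ − S)·θ_c (decay neglected): X = 0.434 × 20.2 × (866 − 24.6) × 8.83 / 39.4 = 1653 mg/L.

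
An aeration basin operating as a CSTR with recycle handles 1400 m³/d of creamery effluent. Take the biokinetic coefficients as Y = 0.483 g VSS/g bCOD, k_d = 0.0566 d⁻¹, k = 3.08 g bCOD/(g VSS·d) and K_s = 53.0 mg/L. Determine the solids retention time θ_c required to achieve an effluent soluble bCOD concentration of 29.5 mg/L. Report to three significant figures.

From 1/θ_c = Y·k·S/(K_s + S) − k_d: Y·k·S/(K_s+S) = 0.483 × 3.08 × 29.5 / (53.0 + 29.5) = 0.5319 d⁻¹.
1/θ_c = 0.5319 − 0.0566 = 0.4753 d⁻¹, so θ_c = 2.104 d.

θ_c ≈ 2.10 d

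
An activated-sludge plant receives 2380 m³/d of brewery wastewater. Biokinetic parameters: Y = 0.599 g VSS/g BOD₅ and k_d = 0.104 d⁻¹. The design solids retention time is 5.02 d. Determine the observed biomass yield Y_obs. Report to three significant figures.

Y_obs ≈ 0.394 g VSS/g BOD₅

The observed yield is Y_obs = Y/(1 + k_d·θ_c) = 0.599 / (1 + 0.104 × 5.02) = 0.599 / 1.522 = 0.3935 g VSS per g BOD₅ removed.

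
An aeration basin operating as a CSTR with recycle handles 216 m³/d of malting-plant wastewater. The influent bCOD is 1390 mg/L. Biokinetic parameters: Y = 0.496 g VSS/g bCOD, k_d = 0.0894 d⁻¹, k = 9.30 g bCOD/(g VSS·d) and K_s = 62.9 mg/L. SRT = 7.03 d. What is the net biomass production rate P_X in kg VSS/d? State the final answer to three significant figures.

Effluent substrate depends only on kinetics and SRT: S = K_s(1 + k_d θ_c) / [θ_c(Yk − k_d) − 1] = 62.9 × (1 + 0.0894 × 7.03) / [7.03 × (0.496 × 9.30 − 0.0894) − 1] = 102.4 / 30.80 = 3.326 mg/L.
Y_obs = Y / (1 + k_d θ_c) = 0.496 / (1 + 0.0894 × 7.03) = 0.496 / 1.628 = 0.3046.
ΔS = 1390 − 3.33 = 1387 mg/L, so the substrate removal rate is 216 × 1387/1000 = 299.5 kg bCOD/d.
So the net sludge growth is P_X = 0.3046 × 299.5 = 91.23 kg VSS/d.

P_X ≈ 91.2 kg VSS/d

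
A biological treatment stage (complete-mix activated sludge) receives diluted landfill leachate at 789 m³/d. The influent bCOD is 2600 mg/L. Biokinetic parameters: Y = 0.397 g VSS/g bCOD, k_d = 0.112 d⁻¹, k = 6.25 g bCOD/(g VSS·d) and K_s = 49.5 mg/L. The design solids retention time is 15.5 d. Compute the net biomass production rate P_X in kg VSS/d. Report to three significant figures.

From the Monod/SRT balance for a CMAS, S = K_s·(1+k_d θ_c)/[θ_c·(Y k − k_d) − 1] = 49.5 × (1 + 0.112 × 15.5) / [15.5 × (0.397 × 6.25 − 0.112) − 1] = 135.4 / 35.72 = 3.791 mg/L.
Correct the yield for decay: Y_obs = Y/(1 + k_d θ_c) = 0.397 / (1 + 0.112 × 15.5) = 0.397 / 2.736 = 0.1451.
Substrate removed = Q·(S₀ − S) = 789 m³/d × (2600 − 3.79) g/m³ = 2.05×10^6 g/d = 2048 kg/d.
Biomass produced: P_X = Y_obs·Q·ΔS = 0.1451 × 2048 ≈ 297.2 kg VSS/d.

P_X ≈ 297 kg VSS/d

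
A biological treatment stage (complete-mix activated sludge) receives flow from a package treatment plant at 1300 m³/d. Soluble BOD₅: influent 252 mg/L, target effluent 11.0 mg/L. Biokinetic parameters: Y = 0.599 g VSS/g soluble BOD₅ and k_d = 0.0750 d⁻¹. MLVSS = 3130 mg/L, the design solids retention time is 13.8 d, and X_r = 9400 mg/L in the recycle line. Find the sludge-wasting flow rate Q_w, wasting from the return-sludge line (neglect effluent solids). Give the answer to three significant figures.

Q_w ≈ 9.81 m³/d

Steady-state biomass mass balance: V·X·(1 + k_d·θ_c) = Y·Q·(S₀ − S)·θ_c, so V = 0.599 × 1300 × (252 − 11.0) × 13.8 / [3130 × (1 + 0.0750 × 13.8)] = 2.59×10^6 / 6370 = 406.6 m³.
Q_w = (V·X)/(θ_c X_r) = 406.6 × 3130 / (13.8 × 9400) = 9.811 m³/d.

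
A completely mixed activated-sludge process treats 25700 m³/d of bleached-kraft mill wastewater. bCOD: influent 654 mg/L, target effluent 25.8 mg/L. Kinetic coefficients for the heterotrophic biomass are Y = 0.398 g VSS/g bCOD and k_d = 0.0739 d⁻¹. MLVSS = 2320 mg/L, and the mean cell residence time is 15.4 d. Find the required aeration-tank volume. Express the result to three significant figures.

From the SRT design equation V = Y Q (S₀−S) θ_c / [X (1 + k_d θ_c)] = 0.398 × 25700 × (654 − 25.8) × 15.4 / [2320 × (1 + 0.0739 × 15.4)] = 9.9×10^7 / 4960 = 19949 m³.

V ≈ 19900 m³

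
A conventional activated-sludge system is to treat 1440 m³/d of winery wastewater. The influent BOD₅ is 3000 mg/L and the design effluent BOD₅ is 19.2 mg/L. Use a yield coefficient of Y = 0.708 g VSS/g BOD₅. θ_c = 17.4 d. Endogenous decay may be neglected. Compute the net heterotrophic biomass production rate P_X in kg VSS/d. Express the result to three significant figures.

P_X ≈ 3040 kg VSS/d

With endogenous decay neglected, the observed yield equals the true yield: Y_obs = Y = 0.708 g VSS/g BOD₅.
Substrate removed = Q·(S₀ − S) = 1440 m³/d × (3000 − 19.2) g/m³ = 4.29×10^6 g/d = 4292 kg/d.
Biomass produced: P_X = Y_obs·Q·ΔS = 0.7080 × 4292 ≈ 3039 kg VSS/d.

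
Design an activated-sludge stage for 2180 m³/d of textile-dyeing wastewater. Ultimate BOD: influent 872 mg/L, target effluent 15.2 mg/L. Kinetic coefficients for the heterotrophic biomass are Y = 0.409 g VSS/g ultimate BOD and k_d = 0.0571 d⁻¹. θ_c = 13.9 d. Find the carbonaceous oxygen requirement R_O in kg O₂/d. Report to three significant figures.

Y_obs = Y / (1 + k_d θ_c) = 0.409 / (1 + 0.0571 × 13.9) = 0.409 / 1.794 = 0.2280.
Q·(S₀ − S) = 2180 × (872 − 15.2) × 10⁻³ = 1868 kg/d removed.
Net sludge production P_X = 0.2280 × 1868 = 425.9 kg VSS/d.
Carbonaceous O₂ demand = substrate oxidised − cell-mass equivalent = 1868 − 1.42 × 425.9 = 1263 kg O₂/d.

R_O ≈ 1260 kg O₂/d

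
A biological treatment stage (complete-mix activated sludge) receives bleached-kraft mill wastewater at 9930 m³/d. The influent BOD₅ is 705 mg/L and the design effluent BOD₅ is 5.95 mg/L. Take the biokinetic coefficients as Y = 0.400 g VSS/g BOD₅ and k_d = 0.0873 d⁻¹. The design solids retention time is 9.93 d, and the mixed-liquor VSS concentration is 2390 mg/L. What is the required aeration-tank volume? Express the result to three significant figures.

V ≈ 6180 m³

Rearranging the biomass balance for a CMAS with decay, V = Y·Q·ΔS·θ_c / [X·(1+k_d θ_c)] = 0.400 × 9930 × (705 − 5.95) × 9.93 / [2390 × (1 + 0.0873 × 9.93)] = 2.76×10^7 / 4462 = 6179 m³.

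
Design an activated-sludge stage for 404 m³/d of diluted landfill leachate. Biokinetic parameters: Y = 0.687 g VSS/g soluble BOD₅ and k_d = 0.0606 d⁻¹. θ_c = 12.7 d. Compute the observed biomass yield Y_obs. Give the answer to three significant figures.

Correct the yield for decay: Y_obs = Y/(1 + k_d θ_c) = 0.687 / (1 + 0.0606 × 12.7) = 0.687 / 1.770 = 0.3882.

Y_obs ≈ 0.388 g VSS/g soluble BOD₅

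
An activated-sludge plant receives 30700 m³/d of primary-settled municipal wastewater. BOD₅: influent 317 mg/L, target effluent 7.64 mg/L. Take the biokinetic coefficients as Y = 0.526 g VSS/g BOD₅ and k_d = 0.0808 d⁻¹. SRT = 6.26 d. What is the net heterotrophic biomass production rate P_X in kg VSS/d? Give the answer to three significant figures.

P_X ≈ 3320 kg VSS/d

Y_obs = Y / (1 + k_d θ_c) = 0.526 / (1 + 0.0808 × 6.26) = 0.526 / 1.506 = 0.3493.
Q·(S₀ − S) = 30700 × (317 − 7.64) × 10⁻³ = 9497 kg/d removed.
So the net sludge growth is P_X = 0.3493 × 9497 = 3318 kg VSS/d.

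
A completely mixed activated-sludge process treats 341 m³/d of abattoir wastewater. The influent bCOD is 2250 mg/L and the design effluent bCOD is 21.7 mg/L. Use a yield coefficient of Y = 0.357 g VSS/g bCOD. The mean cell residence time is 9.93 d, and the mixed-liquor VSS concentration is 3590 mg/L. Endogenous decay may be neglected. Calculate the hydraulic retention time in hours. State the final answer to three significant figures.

τ ≈ 52.8 h

V·X = Y·Q·ΔS·θ_c gives V = 0.357 × 341 × (2250 − 21.7) × 9.93 / 3590 = 750.3 m³.
Hydraulic retention time τ = V/Q = 750.3 / 341 = 2.200 d = 52.81 h.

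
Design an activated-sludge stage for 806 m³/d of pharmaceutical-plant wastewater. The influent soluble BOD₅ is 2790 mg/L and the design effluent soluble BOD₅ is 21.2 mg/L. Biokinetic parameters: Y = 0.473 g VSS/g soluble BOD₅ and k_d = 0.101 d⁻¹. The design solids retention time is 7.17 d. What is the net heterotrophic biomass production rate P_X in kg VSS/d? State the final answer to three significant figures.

P_X ≈ 612 kg VSS/d

Observed yield with endogenous decay: Y_obs = Y / (1 + k_d·θ_c) = 0.473 / (1 + 0.101 × 7.17) = 0.473 / 1.724 = 0.2743 g VSS/g soluble BOD₅.
ΔS = 2790 − 21.2 = 2769 mg/L, so the substrate removal rate is 806 × 2769/1000 = 2232 kg soluble BOD₅/d.
So the net sludge growth is P_X = 0.2743 × 2232 = 612.2 kg VSS/d.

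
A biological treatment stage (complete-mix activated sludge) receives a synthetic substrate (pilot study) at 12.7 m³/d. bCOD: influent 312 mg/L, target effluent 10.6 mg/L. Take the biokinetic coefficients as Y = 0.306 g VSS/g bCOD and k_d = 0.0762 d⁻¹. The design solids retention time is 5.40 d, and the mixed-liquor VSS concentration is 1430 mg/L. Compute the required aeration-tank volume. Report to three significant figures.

V ≈ 3.13 m³

Rearranging the biomass balance for a CMAS with decay, V = Y·Q·ΔS·θ_c / [X·(1+k_d θ_c)] = 0.306 × 12.7 × (312 − 10.6) × 5.40 / [1430 × (1 + 0.0762 × 5.40)] = 6.33×10^3 / 2018 = 3.134 m³.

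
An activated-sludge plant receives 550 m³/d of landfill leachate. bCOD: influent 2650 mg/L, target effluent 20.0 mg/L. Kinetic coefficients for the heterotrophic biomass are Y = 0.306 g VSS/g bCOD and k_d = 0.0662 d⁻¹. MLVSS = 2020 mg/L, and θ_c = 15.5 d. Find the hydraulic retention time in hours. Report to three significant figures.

τ ≈ 73.1 h

Rearranging the biomass balance for a CMAS with decay, V = Y·Q·ΔS·θ_c / [X·(1+k_d θ_c)] = 0.306 × 550 × (2650 − 20.0) × 15.5 / [2020 × (1 + 0.0662 × 15.5)] = 6.86×10^6 / 4093 = 1676 m³.
HRT = V/Q = 1676 m³ / 550 m³·d⁻¹ = 3.048 d × 24 = 73.15 h.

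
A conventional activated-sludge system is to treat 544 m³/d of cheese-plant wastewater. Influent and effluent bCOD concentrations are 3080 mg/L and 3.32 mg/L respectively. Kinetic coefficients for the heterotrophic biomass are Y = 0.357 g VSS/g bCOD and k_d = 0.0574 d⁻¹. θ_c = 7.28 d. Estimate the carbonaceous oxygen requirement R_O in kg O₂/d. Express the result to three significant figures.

R_O ≈ 1080 kg O₂/d

Observed yield with endogenous decay: Y_obs = Y / (1 + k_d·θ_c) = 0.357 / (1 + 0.0574 × 7.28) = 0.357 / 1.418 = 0.2518 g VSS/g bCOD.
Substrate removed = Q·(S₀ − S) = 544 m³/d × (3080 − 3.32) g/m³ = 1.67×10^6 g/d = 1674 kg/d.
P_X = Y_obs·Q·(S₀ − S) = 0.2518 × 1674 = 421.4 kg VSS/d.
Carbonaceous O₂ demand = substrate oxidised − cell-mass equivalent = 1674 − 1.42 × 421.4 = 1075 kg O₂/d.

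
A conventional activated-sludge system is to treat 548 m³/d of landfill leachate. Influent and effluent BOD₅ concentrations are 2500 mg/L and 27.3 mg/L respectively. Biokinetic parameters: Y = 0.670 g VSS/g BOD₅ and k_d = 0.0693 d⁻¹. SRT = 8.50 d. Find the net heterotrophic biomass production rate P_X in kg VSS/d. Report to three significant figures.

The observed yield is Y_obs = Y/(1 + k_d·θ_c) = 0.670 / (1 + 0.0693 × 8.50) = 0.670 / 1.589 = 0.4216 g VSS per g BOD₅ removed.
Substrate removed = Q·(S₀ − S) = 548 m³/d × (2500 − 27.3) g/m³ = 1.36×10^6 g/d = 1355 kg/d.
P_X = Y_obs · Q(S₀ − S) = 0.4216 × 1355 = 571.3 kg VSS/d.

P_X ≈ 571 kg VSS/d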